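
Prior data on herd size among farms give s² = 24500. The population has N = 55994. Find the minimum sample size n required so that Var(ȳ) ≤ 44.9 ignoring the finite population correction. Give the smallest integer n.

546

Without fpc, n₀ = s²/D = 24500/44.9 = 545.6570.
Rounding up, n = 546.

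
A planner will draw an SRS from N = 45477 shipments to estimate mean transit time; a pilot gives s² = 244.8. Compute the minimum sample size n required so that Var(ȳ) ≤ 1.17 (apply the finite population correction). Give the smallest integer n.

209

Without fpc, n₀ = s²/D = 244.8/1.17 = 209.2308.
With fpc, (1 − n/N)·s²/n ≤ D requires n ≥ n₀/(1 + n₀/N) = 209.2308/(1 + 209.2308/45477) = 208.2726.
Rounding up, n = 209.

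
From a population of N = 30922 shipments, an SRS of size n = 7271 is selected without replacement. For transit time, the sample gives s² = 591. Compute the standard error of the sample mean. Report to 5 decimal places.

0.24934

Under SRS without replacement, Var(ȳ) = (1 − f)·s²/n with f = n/N = 7271/30922 = 0.23514003.
Var(ȳ) = (1 − 0.23514003)·591/7271 = 0.76485997·0.081281804 = 0.062169199.
SE(ȳ) = √(0.062169199) = 0.24934.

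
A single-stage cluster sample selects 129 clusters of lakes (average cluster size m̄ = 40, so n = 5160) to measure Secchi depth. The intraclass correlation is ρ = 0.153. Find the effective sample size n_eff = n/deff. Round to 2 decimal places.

740.63

deff = 1 + (40 − 1)·0.153 = 1 + 5.967 = 6.967.
n_eff = 5160 / 6.967 = 740.63.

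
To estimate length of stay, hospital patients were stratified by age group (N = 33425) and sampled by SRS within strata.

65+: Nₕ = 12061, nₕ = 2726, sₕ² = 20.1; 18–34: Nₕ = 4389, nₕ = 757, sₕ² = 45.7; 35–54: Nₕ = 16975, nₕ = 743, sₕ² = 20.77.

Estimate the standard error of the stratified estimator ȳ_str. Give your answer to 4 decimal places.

Var(ȳ_str) = Σₕ Wₕ²(1 − fₕ)sₕ²/nₕ with Wₕ = Nₕ/N, N = 33425.
65+: Wₕ = 0.36083770; term = 0.36083770²·(1 − 0.22601774)·20.1/2726 = 7.4306193 × 10^-4.
18–34: Wₕ = 0.13130890; term = 0.13130890²·(1 − 0.17247665)·45.7/757 = 8.6136835 × 10^-4.
35–54: Wₕ = 0.50785340; term = 0.50785340²·(1 − 0.04377025)·20.77/743 = 0.0068942443.
Sum = 0.0084986746.
SE = √(0.0084986746) = 0.0922.

0.0922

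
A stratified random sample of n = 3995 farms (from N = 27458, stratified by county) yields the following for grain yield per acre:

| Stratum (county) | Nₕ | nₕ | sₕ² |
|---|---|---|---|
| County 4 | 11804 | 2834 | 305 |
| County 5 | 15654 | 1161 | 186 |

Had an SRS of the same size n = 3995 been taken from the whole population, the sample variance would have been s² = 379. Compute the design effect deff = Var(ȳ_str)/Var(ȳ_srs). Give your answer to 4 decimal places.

Var(ȳ_str) = Σ Wₕ²(1−fₕ)sₕ²/nₕ with Wₕ = Nₕ/27458:
  County 4: (11804/27458)²·(1−2834/11804)·305/2834 = 0.015114154
  County 5: (15654/27458)²·(1−1161/15654)·186/1161 = 0.048208825
  → Var(ȳ_str) = 0.063322979.
Var(ȳ_srs) = (1 − 3995/27458)·379/3995 = 0.081065687.
deff = 0.063322979 / 0.081065687 = 0.7811.

0.7811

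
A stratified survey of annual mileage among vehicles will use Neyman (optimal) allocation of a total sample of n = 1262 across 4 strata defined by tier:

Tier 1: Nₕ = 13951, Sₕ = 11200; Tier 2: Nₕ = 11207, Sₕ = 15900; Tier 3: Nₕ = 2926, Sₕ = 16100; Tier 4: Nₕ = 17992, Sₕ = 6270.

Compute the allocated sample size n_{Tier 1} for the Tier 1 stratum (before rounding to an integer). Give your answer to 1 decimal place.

Neyman allocation: nₕ = n·NₕSₕ / Σⱼ NⱼSⱼ.
Σ NⱼSⱼ = 13951·11200 + 11207·15900 + 2926·16100 + 17992·6270 = 4.9436094 × 10^8.
n_{Tier 1} = 1262·13951·11200 / (4.9436094 × 10^8) = 398.9.

398.9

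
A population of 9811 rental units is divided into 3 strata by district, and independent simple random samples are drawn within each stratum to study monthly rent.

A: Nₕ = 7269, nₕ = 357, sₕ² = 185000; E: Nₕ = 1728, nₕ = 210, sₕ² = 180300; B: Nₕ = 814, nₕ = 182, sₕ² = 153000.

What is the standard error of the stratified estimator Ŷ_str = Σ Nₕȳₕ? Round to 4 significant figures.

169500

Var(Ŷ_str) = Σₕ Nₕ²(1 − fₕ)sₕ²/nₕ.
A: 7269²·(1 − 357/7269)·185000/357 = 2.6036458 × 10^10.
E: 1728²·(1 − 210/1728)·180300/210 = 2.2521221 × 10^9.
B: 814²·(1 − 182/814)·153000/182 = 4.3247552 × 10^8.
Sum = 2.8721056 × 10^10.
SE = √(2.8721056 × 10^10) = 169500.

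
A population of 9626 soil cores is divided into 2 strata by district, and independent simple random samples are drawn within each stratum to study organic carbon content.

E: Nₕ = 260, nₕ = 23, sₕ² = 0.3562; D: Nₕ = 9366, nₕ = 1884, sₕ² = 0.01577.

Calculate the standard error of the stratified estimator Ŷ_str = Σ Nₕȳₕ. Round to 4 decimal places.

Var(Ŷ_str) = Σₕ Nₕ²(1 − fₕ)sₕ²/nₕ.
E: 260²·(1 − 23/260)·0.3562/23 = 954.30626.
D: 9366²·(1 − 1884/9366)·0.01577/1884 = 586.57379.
Sum = 1540.8801.
SE = √(1540.8801) = 39.2540.

39.2540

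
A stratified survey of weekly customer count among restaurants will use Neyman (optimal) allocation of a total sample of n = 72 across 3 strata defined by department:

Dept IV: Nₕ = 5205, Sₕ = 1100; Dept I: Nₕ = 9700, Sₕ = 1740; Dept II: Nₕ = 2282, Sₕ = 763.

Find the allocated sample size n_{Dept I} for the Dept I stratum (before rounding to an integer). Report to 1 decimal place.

49.9

Neyman allocation: nₕ = n·NₕSₕ / Σⱼ NⱼSⱼ.
Σ NⱼSⱼ = 5205·1100 + 9700·1740 + 2282·763 = 2.4344666 × 10^7.
n_{Dept I} = 72·9700·1740 / (2.4344666 × 10^7) = 49.9.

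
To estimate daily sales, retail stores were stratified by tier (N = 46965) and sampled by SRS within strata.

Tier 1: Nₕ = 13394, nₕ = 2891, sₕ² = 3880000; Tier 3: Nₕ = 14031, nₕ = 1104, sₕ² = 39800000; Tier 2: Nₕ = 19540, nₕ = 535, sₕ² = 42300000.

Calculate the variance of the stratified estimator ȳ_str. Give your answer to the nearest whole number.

16362

Var(ȳ_str) = Σₕ Wₕ²(1 − fₕ)sₕ²/nₕ with Wₕ = Nₕ/N, N = 46965.
Tier 1: Wₕ = 0.28519110; term = 0.28519110²·(1 − 0.21584291)·3880000/2891 = 85.597019.
Tier 3: Wₕ = 0.29875439; term = 0.29875439²·(1 − 0.07868292)·39800000/1104 = 2964.5018.
Tier 2: Wₕ = 0.41605451; term = 0.41605451²·(1 − 0.02737973)·42300000/535 = 13311.603.
Sum = 16361.702.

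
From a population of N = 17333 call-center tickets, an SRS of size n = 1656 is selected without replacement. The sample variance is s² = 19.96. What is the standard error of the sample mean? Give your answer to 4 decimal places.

Under SRS without replacement, Var(ȳ) = (1 − f)·s²/n with f = n/N = 1656/17333 = 0.09554030.
Var(ȳ) = (1 − 0.09554030)·19.96/1656 = 0.90445970·0.01205314 = 0.010901579.
SE(ȳ) = √(0.010901579) = 0.1044.

0.1044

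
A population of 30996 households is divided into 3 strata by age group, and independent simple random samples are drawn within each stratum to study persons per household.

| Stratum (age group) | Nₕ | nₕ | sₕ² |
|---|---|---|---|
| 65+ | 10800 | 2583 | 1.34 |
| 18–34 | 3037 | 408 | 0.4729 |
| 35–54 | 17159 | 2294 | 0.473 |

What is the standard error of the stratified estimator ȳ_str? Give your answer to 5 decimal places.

Var(ȳ_str) = Σₕ Wₕ²(1 − fₕ)sₕ²/nₕ with Wₕ = Nₕ/N, N = 30996.
65+: Wₕ = 0.34843206; term = 0.34843206²·(1 − 0.23916667)·1.34/2583 = 4.7918822 × 10^-5.
18–34: Wₕ = 0.09798038; term = 0.09798038²·(1 − 0.13434310)·0.4729/408 = 9.6323715 × 10^-6.
35–54: Wₕ = 0.55358756; term = 0.55358756²·(1 − 0.13369077)·0.473/2294 = 5.4741074 × 10^-5.
Sum = 1.1229227 × 10^-4.
SE = √(1.1229227 × 10^-4) = 0.01060.

0.01060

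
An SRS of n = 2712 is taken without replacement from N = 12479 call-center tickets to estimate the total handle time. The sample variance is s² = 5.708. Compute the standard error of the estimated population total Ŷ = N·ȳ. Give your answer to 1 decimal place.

506.5

Var(Ŷ) = N²·Var(ȳ) = N²·(1 − n/N)·s²/n.
f = 2712/12479 = 0.21732511; Var(ȳ) = 0.78267489·5.708/2712 = 0.0016473113.
Var(Ŷ) = 12479² · 0.0016473113 = 256528.28.
SE(Ŷ) = √(256528.28) = 506.5.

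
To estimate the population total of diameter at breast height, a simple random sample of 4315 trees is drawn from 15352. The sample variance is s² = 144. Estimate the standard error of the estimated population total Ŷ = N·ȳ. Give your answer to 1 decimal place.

Var(Ŷ) = N²·Var(ȳ) = N²·(1 − n/N)·s²/n.
f = 4315/15352 = 0.28107087; Var(ȳ) = 0.71892913·144/4315 = 0.023992073.
Var(Ŷ) = 15352² · 0.023992073 = 5.6545454 × 10^6.
SE(Ŷ) = √(5.6545454 × 10^6) = 2377.9.

2377.9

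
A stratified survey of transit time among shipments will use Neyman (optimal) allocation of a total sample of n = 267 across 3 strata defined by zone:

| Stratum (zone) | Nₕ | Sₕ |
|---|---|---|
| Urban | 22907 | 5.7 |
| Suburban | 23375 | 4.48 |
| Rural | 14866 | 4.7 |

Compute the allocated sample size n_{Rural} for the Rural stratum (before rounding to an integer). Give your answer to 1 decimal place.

Neyman allocation: nₕ = n·NₕSₕ / Σⱼ NⱼSⱼ.
Σ NⱼSⱼ = 22907·5.7 + 23375·4.48 + 14866·4.7 = 305160.1.
n_{Rural} = 267·14866·4.7 / 305160.1 = 61.1.

61.1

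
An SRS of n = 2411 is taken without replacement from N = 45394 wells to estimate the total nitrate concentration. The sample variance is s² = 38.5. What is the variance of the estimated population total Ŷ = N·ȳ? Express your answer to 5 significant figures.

3.1157 × 10^7

Var(Ŷ) = N²·Var(ȳ) = N²·(1 − n/N)·s²/n.
f = 2411/45394 = 0.05311275; Var(ȳ) = 0.94688725·38.5/2411 = 0.015120348.
Var(Ŷ) = 45394² · 0.015120348 = 3.1157219 × 10^7.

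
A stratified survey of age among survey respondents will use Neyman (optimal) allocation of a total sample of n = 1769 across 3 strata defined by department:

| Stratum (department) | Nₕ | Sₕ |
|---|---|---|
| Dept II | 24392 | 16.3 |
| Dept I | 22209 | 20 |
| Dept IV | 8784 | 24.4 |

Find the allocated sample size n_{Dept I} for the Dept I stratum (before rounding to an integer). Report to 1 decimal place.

744.0

Neyman allocation: nₕ = n·NₕSₕ / Σⱼ NⱼSⱼ.
Σ NⱼSⱼ = 24392·16.3 + 22209·20 + 8784·24.4 = 1.0560992 × 10^6.
n_{Dept I} = 1769·22209·20 / (1.0560992 × 10^6) = 744.0.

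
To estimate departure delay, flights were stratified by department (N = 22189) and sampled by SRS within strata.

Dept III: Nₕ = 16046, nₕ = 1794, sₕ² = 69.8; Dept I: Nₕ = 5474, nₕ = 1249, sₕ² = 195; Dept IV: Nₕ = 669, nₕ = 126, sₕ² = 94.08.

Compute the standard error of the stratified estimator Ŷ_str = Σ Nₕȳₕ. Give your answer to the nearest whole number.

3575

Var(Ŷ_str) = Σₕ Nₕ²(1 − fₕ)sₕ²/nₕ.
Dept III: 16046²·(1 − 1794/16046)·69.8/1794 = 8.8976555 × 10^6.
Dept I: 5474²·(1 − 1249/5474)·195/1249 = 3.610802 × 10^6.
Dept IV: 669²·(1 − 126/669)·94.08/126 = 271239.36.
Sum = 1.2779697 × 10^7.
SE = √(1.2779697 × 10^7) = 3575.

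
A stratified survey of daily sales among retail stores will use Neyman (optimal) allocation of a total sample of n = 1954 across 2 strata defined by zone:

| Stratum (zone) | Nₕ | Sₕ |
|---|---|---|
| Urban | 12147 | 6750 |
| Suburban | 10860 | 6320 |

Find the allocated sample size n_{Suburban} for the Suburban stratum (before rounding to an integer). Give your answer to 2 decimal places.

Neyman allocation: nₕ = n·NₕSₕ / Σⱼ NⱼSⱼ.
Σ NⱼSⱼ = 12147·6750 + 10860·6320 = 1.5062745 × 10^8.
n_{Suburban} = 1954·10860·6320 / (1.5062745 × 10^8) = 890.36.

890.36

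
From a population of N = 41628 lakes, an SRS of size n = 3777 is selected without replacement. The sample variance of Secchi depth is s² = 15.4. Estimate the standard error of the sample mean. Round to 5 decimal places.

Under SRS without replacement, Var(ȳ) = (1 − f)·s²/n with f = n/N = 3777/41628 = 0.09073220.
Var(ȳ) = (1 − 0.09073220)·15.4/3777 = 0.90926780·0.00407731 = 0.0037073667.
SE(ȳ) = √(0.0037073667) = 0.06089.

0.06089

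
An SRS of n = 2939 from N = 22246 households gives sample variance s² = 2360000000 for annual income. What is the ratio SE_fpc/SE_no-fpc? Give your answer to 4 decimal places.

0.9316

f = n/N = 2939/22246 = 0.13211364.
SE_no-fpc = √(s²/n) = 896.09945; SE_fpc = √((1−f)s²/n) = 834.81.
Ratio = √(1−f) = 0.93160419.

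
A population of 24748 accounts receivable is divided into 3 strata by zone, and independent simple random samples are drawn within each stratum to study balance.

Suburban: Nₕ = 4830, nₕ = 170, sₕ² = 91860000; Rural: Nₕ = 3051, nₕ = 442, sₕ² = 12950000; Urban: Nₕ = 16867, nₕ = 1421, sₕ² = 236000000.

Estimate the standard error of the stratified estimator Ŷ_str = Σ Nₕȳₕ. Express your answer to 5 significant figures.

7.4608 × 10^6

Var(Ŷ_str) = Σₕ Nₕ²(1 − fₕ)sₕ²/nₕ.
Suburban: 4830²·(1 − 170/4830)·91860000/170 = 1.2162156 × 10^13.
Rural: 3051²·(1 − 442/3051)·12950000/442 = 2.3321892 × 10^11.
Urban: 16867²·(1 − 1421/16867)·236000000/1421 = 4.3268496 × 10^13.
Sum = 5.5663871 × 10^13.
SE = √(5.5663871 × 10^13) = 7.4608 × 10^6.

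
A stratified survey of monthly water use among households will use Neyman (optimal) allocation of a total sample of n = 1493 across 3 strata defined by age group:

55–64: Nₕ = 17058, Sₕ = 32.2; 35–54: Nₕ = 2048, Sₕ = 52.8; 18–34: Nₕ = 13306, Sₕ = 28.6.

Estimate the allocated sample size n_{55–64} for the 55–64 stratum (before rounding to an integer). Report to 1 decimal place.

790.1

Neyman allocation: nₕ = n·NₕSₕ / Σⱼ NⱼSⱼ.
Σ NⱼSⱼ = 17058·32.2 + 2048·52.8 + 13306·28.6 = 1.0379536 × 10^6.
n_{55–64} = 1493·17058·32.2 / (1.0379536 × 10^6) = 790.1.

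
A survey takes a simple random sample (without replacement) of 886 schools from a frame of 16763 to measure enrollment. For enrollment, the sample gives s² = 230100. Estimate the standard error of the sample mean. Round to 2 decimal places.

Under SRS without replacement, Var(ȳ) = (1 − f)·s²/n with f = n/N = 886/16763 = 0.05285450.
Var(ȳ) = (1 − 0.05285450)·230100/886 = 0.94714550·259.70655 = 245.97989.
SE(ȳ) = √(245.97989) = 15.68.

15.68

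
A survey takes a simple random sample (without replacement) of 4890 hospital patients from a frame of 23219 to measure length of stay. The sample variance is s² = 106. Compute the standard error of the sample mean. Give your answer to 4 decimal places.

0.1308

Under SRS without replacement, Var(ȳ) = (1 − f)·s²/n with f = n/N = 4890/23219 = 0.21060339.
Var(ȳ) = (1 − 0.21060339)·106/4890 = 0.78939661·0.021676892 = 0.017111665.
SE(ȳ) = √(0.017111665) = 0.1308.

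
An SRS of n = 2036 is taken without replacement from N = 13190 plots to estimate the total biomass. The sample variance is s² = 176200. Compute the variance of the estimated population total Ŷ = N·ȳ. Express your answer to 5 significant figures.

Var(Ŷ) = N²·Var(ȳ) = N²·(1 − n/N)·s²/n.
f = 2036/13190 = 0.15435936; Var(ȳ) = 0.84564064·176200/2036 = 73.183635.
Var(Ŷ) = 13190² · 73.183635 = 1.2732203 × 10^10.

1.2732 × 10^10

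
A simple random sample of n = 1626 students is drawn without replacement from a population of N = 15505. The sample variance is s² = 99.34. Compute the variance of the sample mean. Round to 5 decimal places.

Under SRS without replacement, Var(ȳ) = (1 − f)·s²/n with f = n/N = 1626/15505 = 0.10486940.
Var(ȳ) = (1 − 0.10486940)·99.34/1626 = 0.89513060·0.061094711 = 0.054687745.

0.05469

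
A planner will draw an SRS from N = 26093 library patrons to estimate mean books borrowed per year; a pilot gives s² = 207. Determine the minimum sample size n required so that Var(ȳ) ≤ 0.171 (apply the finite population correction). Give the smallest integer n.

1157

Without fpc, n₀ = s²/D = 207/0.171 = 1210.5263.
With fpc, (1 − n/N)·s²/n ≤ D requires n ≥ n₀/(1 + n₀/N) = 1210.5263/(1 + 1210.5263/26093) = 1156.8565.
Rounding up, n = 1157.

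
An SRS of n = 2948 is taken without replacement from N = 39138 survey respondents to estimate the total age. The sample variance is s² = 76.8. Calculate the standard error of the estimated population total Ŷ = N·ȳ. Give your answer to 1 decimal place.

Var(Ŷ) = N²·Var(ȳ) = N²·(1 − n/N)·s²/n.
f = 2948/39138 = 0.07532322; Var(ȳ) = 0.92467678·76.8/2948 = 0.024089273.
Var(Ŷ) = 39138² · 0.024089273 = 3.689954 × 10^7.
SE(Ŷ) = √(3.689954 × 10^7) = 6074.5.

6074.5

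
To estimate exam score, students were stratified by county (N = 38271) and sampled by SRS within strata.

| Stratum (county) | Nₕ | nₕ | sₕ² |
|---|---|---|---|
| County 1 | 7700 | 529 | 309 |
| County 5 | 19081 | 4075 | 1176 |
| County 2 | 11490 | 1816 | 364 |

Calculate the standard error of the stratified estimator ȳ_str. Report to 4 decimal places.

Var(ȳ_str) = Σₕ Wₕ²(1 − fₕ)sₕ²/nₕ with Wₕ = Nₕ/N, N = 38271.
County 1: Wₕ = 0.20119673; term = 0.20119673²·(1 − 0.06870130)·309/529 = 0.022020827.
County 5: Wₕ = 0.49857595; term = 0.49857595²·(1 − 0.21356323)·1176/4075 = 0.056416503.
County 2: Wₕ = 0.30022733; term = 0.30022733²·(1 − 0.15805048)·364/1816 = 0.0152115.
Sum = 0.09364883.
SE = √(0.09364883) = 0.3060.

0.3060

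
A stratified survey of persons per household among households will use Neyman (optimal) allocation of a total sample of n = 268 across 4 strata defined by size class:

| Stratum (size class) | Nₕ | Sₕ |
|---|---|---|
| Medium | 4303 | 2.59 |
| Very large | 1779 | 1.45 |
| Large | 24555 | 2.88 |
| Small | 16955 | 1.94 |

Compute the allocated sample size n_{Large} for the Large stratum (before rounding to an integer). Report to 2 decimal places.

Neyman allocation: nₕ = n·NₕSₕ / Σⱼ NⱼSⱼ.
Σ NⱼSⱼ = 4303·2.59 + 1779·1.45 + 24555·2.88 + 16955·1.94 = 117335.42.
n_{Large} = 268·24555·2.88 / 117335.42 = 161.52.

161.52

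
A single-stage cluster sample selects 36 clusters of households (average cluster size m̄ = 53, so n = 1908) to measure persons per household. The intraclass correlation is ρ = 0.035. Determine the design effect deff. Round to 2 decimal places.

2.82

deff = 1 + (53 − 1)·0.035 = 1 + 1.82 = 2.82.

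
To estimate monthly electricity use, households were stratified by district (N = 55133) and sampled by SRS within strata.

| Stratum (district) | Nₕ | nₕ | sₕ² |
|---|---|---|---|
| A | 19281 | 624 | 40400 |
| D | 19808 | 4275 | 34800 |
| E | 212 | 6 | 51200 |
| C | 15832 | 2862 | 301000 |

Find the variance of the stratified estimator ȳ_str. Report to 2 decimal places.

15.71

Var(ȳ_str) = Σₕ Wₕ²(1 − fₕ)sₕ²/nₕ with Wₕ = Nₕ/N, N = 55133.
A: Wₕ = 0.34971795; term = 0.34971795²·(1 − 0.03236347)·40400/624 = 7.6620484.
D: Wₕ = 0.35927666; term = 0.35927666²·(1 − 0.21582189)·34800/4275 = 0.82397843.
E: Wₕ = 0.00384525; term = 0.00384525²·(1 − 0.02830189)·51200/6 = 0.12260228.
C: Wₕ = 0.28716014; term = 0.28716014²·(1 − 0.18077312)·301000/2862 = 7.1047594.
Sum = 15.713389.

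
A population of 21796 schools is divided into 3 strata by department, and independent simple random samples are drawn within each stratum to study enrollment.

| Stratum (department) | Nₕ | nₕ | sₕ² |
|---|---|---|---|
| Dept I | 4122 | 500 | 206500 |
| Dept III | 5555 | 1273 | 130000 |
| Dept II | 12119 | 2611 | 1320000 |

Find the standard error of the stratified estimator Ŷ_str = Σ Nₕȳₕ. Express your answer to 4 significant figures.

Var(Ŷ_str) = Σₕ Nₕ²(1 − fₕ)sₕ²/nₕ.
Dept I: 4122²·(1 − 500/4122)·206500/500 = 6.1660421 × 10^9.
Dept III: 5555²·(1 − 1273/5555)·130000/1273 = 2.4291016 × 10^9.
Dept II: 12119²·(1 − 2611/12119)·1320000/2611 = 5.8253633 × 10^10.
Sum = 6.6848777 × 10^10.
SE = √(6.6848777 × 10^10) = 258600.

258600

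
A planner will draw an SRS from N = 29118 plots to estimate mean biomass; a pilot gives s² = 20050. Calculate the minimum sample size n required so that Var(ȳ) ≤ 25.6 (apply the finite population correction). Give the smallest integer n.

Without fpc, n₀ = s²/D = 20050/25.6 = 783.2031.
With fpc, (1 − n/N)·s²/n ≤ D requires n ≥ n₀/(1 + n₀/N) = 783.2031/(1 + 783.2031/29118) = 762.6886.
Rounding up, n = 763.

763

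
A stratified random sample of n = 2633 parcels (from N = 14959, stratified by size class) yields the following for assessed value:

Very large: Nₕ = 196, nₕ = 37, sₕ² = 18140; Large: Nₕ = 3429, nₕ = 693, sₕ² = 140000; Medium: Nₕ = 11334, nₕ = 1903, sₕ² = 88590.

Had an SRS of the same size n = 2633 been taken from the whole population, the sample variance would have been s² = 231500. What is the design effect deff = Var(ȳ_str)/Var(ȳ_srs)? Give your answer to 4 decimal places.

0.4248

Var(ȳ_str) = Σ Wₕ²(1−fₕ)sₕ²/nₕ with Wₕ = Nₕ/14959:
  Very large: (196/14959)²·(1−37/196)·18140/37 = 0.068278446
  Large: (3429/14959)²·(1−693/3429)·140000/693 = 8.4698019
  Medium: (11334/14959)²·(1−1903/11334)·88590/1903 = 22.237284
  → Var(ȳ_str) = 30.775364.
Var(ȳ_srs) = (1 − 2633/14959)·231500/2633 = 72.446888.
deff = 30.775364 / 72.446888 = 0.4248.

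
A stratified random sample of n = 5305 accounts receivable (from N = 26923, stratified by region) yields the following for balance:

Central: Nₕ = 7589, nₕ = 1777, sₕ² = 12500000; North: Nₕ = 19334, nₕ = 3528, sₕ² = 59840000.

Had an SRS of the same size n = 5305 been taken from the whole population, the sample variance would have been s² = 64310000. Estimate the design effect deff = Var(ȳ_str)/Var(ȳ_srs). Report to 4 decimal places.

0.7786

Var(ȳ_str) = Σ Wₕ²(1−fₕ)sₕ²/nₕ with Wₕ = Nₕ/26923:
  Central: (7589/26923)²·(1−1777/7589)·12500000/1777 = 428.04146
  North: (19334/26923)²·(1−3528/19334)·59840000/3528 = 7150.8851
  → Var(ȳ_str) = 7578.9266.
Var(ȳ_srs) = (1 − 5305/26923)·64310000/5305 = 9733.862.
deff = 7578.9266 / 9733.862 = 0.7786.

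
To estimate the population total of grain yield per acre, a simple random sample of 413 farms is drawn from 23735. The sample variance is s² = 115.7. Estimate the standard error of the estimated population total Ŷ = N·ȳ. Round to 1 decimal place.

12452.9

Var(Ŷ) = N²·Var(ȳ) = N²·(1 − n/N)·s²/n.
f = 413/23735 = 0.01740046; Var(ȳ) = 0.98259954·115.7/413 = 0.27527062.
Var(Ŷ) = 23735² · 0.27527062 = 1.5507377 × 10^8.
SE(Ŷ) = √(1.5507377 × 10^8) = 12452.9.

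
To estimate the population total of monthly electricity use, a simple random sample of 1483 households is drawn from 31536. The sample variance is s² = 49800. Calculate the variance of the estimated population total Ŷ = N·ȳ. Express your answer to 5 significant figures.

3.1826 × 10^10

Var(Ŷ) = N²·Var(ȳ) = N²·(1 − n/N)·s²/n.
f = 1483/31536 = 0.04702562; Var(ȳ) = 0.95297438·49800/1483 = 32.001432.
Var(Ŷ) = 31536² · 32.001432 = 3.1826042 × 10^10.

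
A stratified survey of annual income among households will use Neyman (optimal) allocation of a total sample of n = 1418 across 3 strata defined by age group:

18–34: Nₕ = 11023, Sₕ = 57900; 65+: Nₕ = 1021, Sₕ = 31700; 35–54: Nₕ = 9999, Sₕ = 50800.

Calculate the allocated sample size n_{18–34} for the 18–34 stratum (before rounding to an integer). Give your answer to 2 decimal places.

Neyman allocation: nₕ = n·NₕSₕ / Σⱼ NⱼSⱼ.
Σ NⱼSⱼ = 11023·57900 + 1021·31700 + 9999·50800 = 1.1785466 × 10^9.
n_{18–34} = 1418·11023·57900 / (1.1785466 × 10^9) = 767.91.

767.91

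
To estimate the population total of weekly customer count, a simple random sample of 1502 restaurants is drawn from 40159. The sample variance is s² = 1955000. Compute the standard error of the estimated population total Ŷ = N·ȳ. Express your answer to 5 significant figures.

Var(Ŷ) = N²·Var(ȳ) = N²·(1 − n/N)·s²/n.
f = 1502/40159 = 0.03740133; Var(ȳ) = 0.96259867·1955000/1502 = 1252.9164.
Var(Ŷ) = 40159² · 1252.9164 = 2.020635 × 10^12.
SE(Ŷ) = √(2.020635 × 10^12) = 1.4215 × 10^6.

1.4215 × 10^6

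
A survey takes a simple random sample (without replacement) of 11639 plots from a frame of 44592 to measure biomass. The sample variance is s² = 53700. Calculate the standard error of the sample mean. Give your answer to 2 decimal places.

Under SRS without replacement, Var(ȳ) = (1 − f)·s²/n with f = n/N = 11639/44592 = 0.26101094.
Var(ȳ) = (1 − 0.26101094)·53700/11639 = 0.73898906·4.6137984 = 3.4095466.
SE(ȳ) = √(3.4095466) = 1.85.

1.85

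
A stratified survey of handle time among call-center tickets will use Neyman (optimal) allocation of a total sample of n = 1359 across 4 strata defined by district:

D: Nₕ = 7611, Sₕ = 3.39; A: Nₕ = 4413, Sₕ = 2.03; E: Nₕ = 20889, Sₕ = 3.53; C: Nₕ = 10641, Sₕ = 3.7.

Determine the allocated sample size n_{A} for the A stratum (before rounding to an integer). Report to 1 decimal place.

Neyman allocation: nₕ = n·NₕSₕ / Σⱼ NⱼSⱼ.
Σ NⱼSⱼ = 7611·3.39 + 4413·2.03 + 20889·3.53 + 10641·3.7 = 147869.55.
n_{A} = 1359·4413·2.03 / 147869.55 = 82.3.

82.3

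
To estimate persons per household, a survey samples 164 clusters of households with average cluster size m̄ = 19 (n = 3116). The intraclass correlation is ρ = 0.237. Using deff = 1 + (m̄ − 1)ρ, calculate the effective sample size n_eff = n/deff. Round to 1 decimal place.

591.7

deff = 1 + (19 − 1)·0.237 = 1 + 4.266 = 5.266.
n_eff = 3116 / 5.266 = 591.7.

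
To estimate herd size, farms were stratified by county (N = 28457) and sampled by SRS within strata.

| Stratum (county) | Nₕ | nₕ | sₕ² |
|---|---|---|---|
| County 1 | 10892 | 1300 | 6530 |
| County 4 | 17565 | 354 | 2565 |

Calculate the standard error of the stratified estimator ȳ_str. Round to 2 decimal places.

Var(ȳ_str) = Σₕ Wₕ²(1 − fₕ)sₕ²/nₕ with Wₕ = Nₕ/N, N = 28457.
County 1: Wₕ = 0.38275293; term = 0.38275293²·(1 − 0.11935365)·6530/1300 = 0.64804983.
County 4: Wₕ = 0.61724707; term = 0.61724707²·(1 − 0.02015371)·2565/354 = 2.7049556.
Sum = 3.3530054.
SE = √(3.3530054) = 1.83.

1.83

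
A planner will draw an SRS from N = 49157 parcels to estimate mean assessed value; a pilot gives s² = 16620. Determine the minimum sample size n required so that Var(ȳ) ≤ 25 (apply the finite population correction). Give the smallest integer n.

Without fpc, n₀ = s²/D = 16620/25 = 664.8000.
With fpc, (1 − n/N)·s²/n ≤ D requires n ≥ n₀/(1 + n₀/N) = 664.8000/(1 + 664.8000/49157) = 655.9292.
Rounding up, n = 656.

656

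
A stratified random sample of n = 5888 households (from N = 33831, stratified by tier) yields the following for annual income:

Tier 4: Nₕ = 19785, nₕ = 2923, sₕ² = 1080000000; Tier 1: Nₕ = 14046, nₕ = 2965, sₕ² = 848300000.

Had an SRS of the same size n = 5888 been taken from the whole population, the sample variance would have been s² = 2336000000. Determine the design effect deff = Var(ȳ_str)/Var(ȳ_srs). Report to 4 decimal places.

0.4474

Var(ȳ_str) = Σ Wₕ²(1−fₕ)sₕ²/nₕ with Wₕ = Nₕ/33831:
  Tier 4: (19785/33831)²·(1−2923/19785)·1080000000/2923 = 107698.69
  Tier 1: (14046/33831)²·(1−2965/14046)·848300000/2965 = 38906.908
  → Var(ȳ_str) = 146605.6.
Var(ȳ_srs) = (1 − 5888/33831)·2336000000/5888 = 327690.03.
deff = 146605.6 / 327690.03 = 0.4474.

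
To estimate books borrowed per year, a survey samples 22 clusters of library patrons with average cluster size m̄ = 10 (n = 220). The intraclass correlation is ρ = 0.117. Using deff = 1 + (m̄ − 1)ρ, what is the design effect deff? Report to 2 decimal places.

2.05

deff = 1 + (10 − 1)·0.117 = 1 + 1.053 = 2.053.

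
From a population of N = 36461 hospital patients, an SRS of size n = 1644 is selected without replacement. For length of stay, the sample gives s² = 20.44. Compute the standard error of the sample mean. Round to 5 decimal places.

Under SRS without replacement, Var(ȳ) = (1 − f)·s²/n with f = n/N = 1644/36461 = 0.04508927.
Var(ȳ) = (1 − 0.04508927)·20.44/1644 = 0.95491073·0.01243309 = 0.011872491.
SE(ȳ) = √(0.011872491) = 0.10896.

0.10896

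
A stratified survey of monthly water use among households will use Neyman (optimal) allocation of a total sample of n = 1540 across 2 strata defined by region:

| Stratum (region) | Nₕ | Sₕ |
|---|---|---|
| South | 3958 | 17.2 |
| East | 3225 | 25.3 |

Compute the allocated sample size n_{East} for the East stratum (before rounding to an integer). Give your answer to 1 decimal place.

Neyman allocation: nₕ = n·NₕSₕ / Σⱼ NⱼSⱼ.
Σ NⱼSⱼ = 3958·17.2 + 3225·25.3 = 149670.1.
n_{East} = 1540·3225·25.3 / 149670.1 = 839.5.

839.5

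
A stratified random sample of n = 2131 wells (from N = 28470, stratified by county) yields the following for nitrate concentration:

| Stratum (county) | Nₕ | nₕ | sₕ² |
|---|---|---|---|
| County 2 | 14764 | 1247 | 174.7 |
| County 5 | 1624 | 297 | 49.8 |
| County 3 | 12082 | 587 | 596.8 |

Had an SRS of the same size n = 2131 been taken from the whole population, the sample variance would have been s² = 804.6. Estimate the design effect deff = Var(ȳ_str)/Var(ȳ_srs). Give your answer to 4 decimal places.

0.5987

Var(ȳ_str) = Σ Wₕ²(1−fₕ)sₕ²/nₕ with Wₕ = Nₕ/28470:
  County 2: (14764/28470)²·(1−1247/14764)·174.7/1247 = 0.034493389
  County 5: (1624/28470)²·(1−297/1624)·49.8/297 = 4.4581524 × 10^-4
  County 3: (12082/28470)²·(1−587/12082)·596.8/587 = 0.17420619
  → Var(ȳ_str) = 0.20914539.
Var(ȳ_srs) = (1 − 2131/28470)·804.6/2131 = 0.34930789.
deff = 0.20914539 / 0.34930789 = 0.5987.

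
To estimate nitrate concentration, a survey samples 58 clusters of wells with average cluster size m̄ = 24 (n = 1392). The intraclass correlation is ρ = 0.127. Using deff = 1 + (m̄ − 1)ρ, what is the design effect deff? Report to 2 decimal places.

deff = 1 + (24 − 1)·0.127 = 1 + 2.921 = 3.921.

3.92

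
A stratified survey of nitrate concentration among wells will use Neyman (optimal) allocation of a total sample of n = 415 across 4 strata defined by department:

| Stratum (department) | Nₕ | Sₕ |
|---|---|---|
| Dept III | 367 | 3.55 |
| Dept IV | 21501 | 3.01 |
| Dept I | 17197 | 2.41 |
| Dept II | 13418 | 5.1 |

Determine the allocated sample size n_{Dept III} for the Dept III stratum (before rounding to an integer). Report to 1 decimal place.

3.1

Neyman allocation: nₕ = n·NₕSₕ / Σⱼ NⱼSⱼ.
Σ NⱼSⱼ = 367·3.55 + 21501·3.01 + 17197·2.41 + 13418·5.1 = 175897.43.
n_{Dept III} = 415·367·3.55 / 175897.43 = 3.1.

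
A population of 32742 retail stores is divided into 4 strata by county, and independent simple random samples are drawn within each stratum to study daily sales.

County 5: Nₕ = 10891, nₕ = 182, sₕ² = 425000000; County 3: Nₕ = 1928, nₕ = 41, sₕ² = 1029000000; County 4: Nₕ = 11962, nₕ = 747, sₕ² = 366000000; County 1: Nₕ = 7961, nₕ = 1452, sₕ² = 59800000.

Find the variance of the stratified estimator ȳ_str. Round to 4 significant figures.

Var(ȳ_str) = Σₕ Wₕ²(1 − fₕ)sₕ²/nₕ with Wₕ = Nₕ/N, N = 32742.
County 5: Wₕ = 0.33263087; term = 0.33263087²·(1 − 0.01671105)·425000000/182 = 254052.7.
County 3: Wₕ = 0.05888461; term = 0.05888461²·(1 − 0.02126556)·1029000000/41 = 85172.626.
County 4: Wₕ = 0.36534115; term = 0.36534115²·(1 − 0.06244775)·366000000/747 = 61313.083.
County 1: Wₕ = 0.24314336; term = 0.24314336²·(1 − 0.18238915)·59800000/1452 = 1990.7011.
Sum = 402529.11.

402500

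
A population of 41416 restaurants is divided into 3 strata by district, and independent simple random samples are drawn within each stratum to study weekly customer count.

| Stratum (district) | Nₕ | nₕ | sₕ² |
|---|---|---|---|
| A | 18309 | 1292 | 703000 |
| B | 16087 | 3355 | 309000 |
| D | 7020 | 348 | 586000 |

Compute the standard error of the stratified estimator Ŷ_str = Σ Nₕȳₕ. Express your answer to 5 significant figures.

Var(Ŷ_str) = Σₕ Nₕ²(1 − fₕ)sₕ²/nₕ.
A: 18309²·(1 − 1292/18309)·703000/1292 = 1.6952761 × 10^11.
B: 16087²·(1 − 3355/16087)·309000/3355 = 1.8864168 × 10^10.
D: 7020²·(1 − 348/7020)·586000/348 = 7.8869942 × 10^10.
Sum = 2.6726172 × 10^11.
SE = √(2.6726172 × 10^11) = 516970.

516970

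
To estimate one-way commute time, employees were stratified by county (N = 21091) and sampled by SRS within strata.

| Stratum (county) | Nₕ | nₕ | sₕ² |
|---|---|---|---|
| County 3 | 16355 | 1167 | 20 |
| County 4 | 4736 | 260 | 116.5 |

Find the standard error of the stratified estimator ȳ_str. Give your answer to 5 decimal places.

0.17585

Var(ȳ_str) = Σₕ Wₕ²(1 − fₕ)sₕ²/nₕ with Wₕ = Nₕ/N, N = 21091.
County 3: Wₕ = 0.77544924; term = 0.77544924²·(1 − 0.07135433)·20/1167 = 0.009570088.
County 4: Wₕ = 0.22455076; term = 0.22455076²·(1 − 0.05489865)·116.5/260 = 0.021353054.
Sum = 0.030923142.
SE = √(0.030923142) = 0.17585.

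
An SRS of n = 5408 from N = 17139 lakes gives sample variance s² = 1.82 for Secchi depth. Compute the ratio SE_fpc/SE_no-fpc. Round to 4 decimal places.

f = n/N = 5408/17139 = 0.31553766.
SE_no-fpc = √(s²/n) = 0.018344985; SE_fpc = √((1−f)s²/n) = 0.015177217.
Ratio = √(1−f) = 0.82732239.

0.8273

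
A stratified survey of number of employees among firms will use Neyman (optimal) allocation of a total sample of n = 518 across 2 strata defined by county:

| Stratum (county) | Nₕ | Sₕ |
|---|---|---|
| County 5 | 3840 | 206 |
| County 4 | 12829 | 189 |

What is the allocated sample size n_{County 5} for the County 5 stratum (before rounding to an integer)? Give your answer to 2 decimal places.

Neyman allocation: nₕ = n·NₕSₕ / Σⱼ NⱼSⱼ.
Σ NⱼSⱼ = 3840·206 + 12829·189 = 3.215721 × 10^6.
n_{County 5} = 518·3840·206 / (3.215721 × 10^6) = 127.42.

127.42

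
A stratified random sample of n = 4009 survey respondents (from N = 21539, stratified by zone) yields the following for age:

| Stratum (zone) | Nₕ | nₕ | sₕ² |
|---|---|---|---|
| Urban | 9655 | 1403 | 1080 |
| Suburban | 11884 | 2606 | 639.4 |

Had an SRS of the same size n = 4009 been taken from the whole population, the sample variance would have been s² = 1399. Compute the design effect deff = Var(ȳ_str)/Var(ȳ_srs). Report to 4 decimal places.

0.6708

Var(ȳ_str) = Σ Wₕ²(1−fₕ)sₕ²/nₕ with Wₕ = Nₕ/21539:
  Urban: (9655/21539)²·(1−1403/9655)·1080/1403 = 0.13219849
  Suburban: (11884/21539)²·(1−2606/11884)·639.4/2606 = 0.058312835
  → Var(ȳ_str) = 0.19051133.
Var(ȳ_srs) = (1 − 4009/21539)·1399/4009 = 0.28401288.
deff = 0.19051133 / 0.28401288 = 0.6708.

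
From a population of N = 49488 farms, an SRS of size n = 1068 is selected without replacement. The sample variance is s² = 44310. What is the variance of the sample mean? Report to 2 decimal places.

Under SRS without replacement, Var(ȳ) = (1 − f)·s²/n with f = n/N = 1068/49488 = 0.02158099.
Var(ȳ) = (1 − 0.02158099)·44310/1068 = 0.97841901·41.488764 = 40.593395.

40.59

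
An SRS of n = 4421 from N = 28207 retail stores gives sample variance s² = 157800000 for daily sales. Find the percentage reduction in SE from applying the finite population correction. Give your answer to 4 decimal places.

f = n/N = 4421/28207 = 0.15673414.
SE_no-fpc = √(s²/n) = 188.92666; SE_fpc = √((1−f)s²/n) = 173.49042.
Ratio = √(1−f) = 0.91829508. Reduction = 100·(1 − 0.91829508) = 8.1705%.

8.1705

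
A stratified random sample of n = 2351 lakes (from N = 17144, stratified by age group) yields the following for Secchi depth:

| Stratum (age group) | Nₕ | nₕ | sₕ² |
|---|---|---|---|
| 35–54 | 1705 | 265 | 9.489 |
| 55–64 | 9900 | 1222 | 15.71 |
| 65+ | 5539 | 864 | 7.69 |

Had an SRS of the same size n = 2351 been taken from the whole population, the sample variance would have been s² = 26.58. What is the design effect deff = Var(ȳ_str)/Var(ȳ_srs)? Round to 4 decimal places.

0.4962

Var(ȳ_str) = Σ Wₕ²(1−fₕ)sₕ²/nₕ with Wₕ = Nₕ/17144:
  35–54: (1705/17144)²·(1−265/1705)·9.489/265 = 2.9911427 × 10^-4
  55–64: (9900/17144)²·(1−1222/9900)·15.71/1222 = 0.0037578159
  65+: (5539/17144)²·(1−864/5539)·7.69/864 = 7.8415382 × 10^-4
  → Var(ȳ_str) = 0.004841084.
Var(ȳ_srs) = (1 − 2351/17144)·26.58/2351 = 0.0097554307.
deff = 0.004841084 / 0.0097554307 = 0.4962.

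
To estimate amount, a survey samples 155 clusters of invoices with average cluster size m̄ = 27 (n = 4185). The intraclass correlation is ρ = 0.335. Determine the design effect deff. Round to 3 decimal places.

9.710

deff = 1 + (27 − 1)·0.335 = 1 + 8.71 = 9.71.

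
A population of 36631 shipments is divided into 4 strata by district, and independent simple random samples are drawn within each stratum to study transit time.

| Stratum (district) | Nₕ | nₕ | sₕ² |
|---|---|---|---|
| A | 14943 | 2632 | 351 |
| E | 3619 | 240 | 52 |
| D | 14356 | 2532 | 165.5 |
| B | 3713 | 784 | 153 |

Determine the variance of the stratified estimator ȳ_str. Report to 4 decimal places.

0.0301

Var(ȳ_str) = Σₕ Wₕ²(1 − fₕ)sₕ²/nₕ with Wₕ = Nₕ/N, N = 36631.
A: Wₕ = 0.40793317; term = 0.40793317²·(1 − 0.17613598)·351/2632 = 0.018283309.
E: Wₕ = 0.09879610; term = 0.09879610²·(1 − 0.06631666)·52/240 = 0.0019745645.
D: Wₕ = 0.39190849; term = 0.39190849²·(1 − 0.17637225)·165.5/2532 = 0.0082686502.
B: Wₕ = 0.10136223; term = 0.10136223²·(1 − 0.21115001)·153/784 = 0.0015816928.
Sum = 0.030108217.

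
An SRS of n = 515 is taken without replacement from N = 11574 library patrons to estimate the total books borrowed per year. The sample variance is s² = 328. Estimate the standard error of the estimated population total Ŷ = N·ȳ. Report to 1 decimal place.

Var(Ŷ) = N²·Var(ȳ) = N²·(1 − n/N)·s²/n.
f = 515/11574 = 0.04449628; Var(ȳ) = 0.95550372·328/515 = 0.60855382.
Var(Ŷ) = 11574² · 0.60855382 = 8.1520334 × 10^7.
SE(Ŷ) = √(8.1520334 × 10^7) = 9028.9.

9028.9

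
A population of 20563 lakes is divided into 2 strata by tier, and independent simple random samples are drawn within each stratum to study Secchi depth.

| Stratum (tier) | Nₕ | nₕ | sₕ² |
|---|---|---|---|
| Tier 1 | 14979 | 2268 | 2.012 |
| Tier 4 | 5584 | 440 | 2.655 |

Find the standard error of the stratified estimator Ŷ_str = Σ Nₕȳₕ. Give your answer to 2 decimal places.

Var(Ŷ_str) = Σₕ Nₕ²(1 − fₕ)sₕ²/nₕ.
Tier 1: 14979²·(1 − 2268/14979)·2.012/2268 = 168906.93.
Tier 4: 5584²·(1 − 440/5584)·2.655/440 = 173323.81.
Sum = 342230.74.
SE = √(342230.74) = 585.00.

585.00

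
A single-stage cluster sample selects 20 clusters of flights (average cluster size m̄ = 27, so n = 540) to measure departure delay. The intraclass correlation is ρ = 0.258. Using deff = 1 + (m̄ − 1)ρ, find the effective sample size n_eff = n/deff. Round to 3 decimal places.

deff = 1 + (27 − 1)·0.258 = 1 + 6.708 = 7.708.
n_eff = 540 / 7.708 = 70.057.

70.057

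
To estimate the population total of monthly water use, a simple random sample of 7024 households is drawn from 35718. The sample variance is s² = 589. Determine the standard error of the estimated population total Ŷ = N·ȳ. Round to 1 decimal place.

Var(Ŷ) = N²·Var(ȳ) = N²·(1 − n/N)·s²/n.
f = 7024/35718 = 0.19665155; Var(ȳ) = 0.80334845·589/7024 = 0.067365068.
Var(Ŷ) = 35718² · 0.067365068 = 8.5942705 × 10^7.
SE(Ŷ) = √(8.5942705 × 10^7) = 9270.5.

9270.5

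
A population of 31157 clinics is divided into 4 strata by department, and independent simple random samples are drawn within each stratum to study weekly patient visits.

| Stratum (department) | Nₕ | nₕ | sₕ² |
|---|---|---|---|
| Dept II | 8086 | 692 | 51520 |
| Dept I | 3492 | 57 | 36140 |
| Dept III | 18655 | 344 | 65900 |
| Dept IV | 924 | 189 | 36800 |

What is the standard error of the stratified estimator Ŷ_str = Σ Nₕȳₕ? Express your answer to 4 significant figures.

Var(Ŷ_str) = Σₕ Nₕ²(1 − fₕ)sₕ²/nₕ.
Dept II: 8086²·(1 − 692/8086)·51520/692 = 4.4512598 × 10^9.
Dept I: 3492²·(1 − 57/3492)·36140/57 = 7.6052636 × 10^9.
Dept III: 18655²·(1 − 344/18655)·65900/344 = 6.5438643 × 10^10.
Dept IV: 924²·(1 − 189/924)·36800/189 = 1.3223467 × 10^8.
Sum = 7.7627401 × 10^10.
SE = √(7.7627401 × 10^10) = 278600.

278600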